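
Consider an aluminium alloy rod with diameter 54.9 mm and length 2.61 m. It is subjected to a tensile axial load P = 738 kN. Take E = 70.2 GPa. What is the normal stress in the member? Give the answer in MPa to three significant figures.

A = 2367 mm².
σ = N/A = 738000/2367 = 311.8 MPa.

312 MPa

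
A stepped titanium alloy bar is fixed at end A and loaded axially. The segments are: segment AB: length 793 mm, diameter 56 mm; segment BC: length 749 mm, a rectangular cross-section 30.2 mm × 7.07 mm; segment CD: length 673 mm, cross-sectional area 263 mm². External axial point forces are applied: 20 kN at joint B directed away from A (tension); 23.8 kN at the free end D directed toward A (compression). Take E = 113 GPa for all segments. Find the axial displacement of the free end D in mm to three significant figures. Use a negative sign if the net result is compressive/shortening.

-1.29 mm

Internal axial forces (sectioning from the free end, tension +): N_CD = -23.8 kN, N_BC = -23.8 kN, N_AB = -3.8 kN.
A_AB = 2463 mm².
A_BC = 213.5 mm².
δ_AB = -3800·793/(2463·113000) = -0.01083 mm
δ_BC = -23800·749/(213.5·113000) = -0.7388 mm
δ_CD = -23800·673/(263·113000) = -0.539 mm
δ = Σδ_i = -1.289 mm.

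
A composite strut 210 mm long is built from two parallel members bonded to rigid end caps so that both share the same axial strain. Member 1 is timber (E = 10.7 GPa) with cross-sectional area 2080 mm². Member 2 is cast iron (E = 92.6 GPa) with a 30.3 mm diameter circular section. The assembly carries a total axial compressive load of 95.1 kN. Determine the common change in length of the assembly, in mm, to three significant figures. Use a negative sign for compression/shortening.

A_2 = 721.1 mm².
Equal strain + equilibrium ⇒ each member carries load in proportion to AE: A₁E₁ = 22260000 N, A₂E₂ = 66770000 N, ΣAE = 89030000 N.
δ = PL/ΣAE = -95100·210/89030000 = -0.2243 mm.

-0.224 mm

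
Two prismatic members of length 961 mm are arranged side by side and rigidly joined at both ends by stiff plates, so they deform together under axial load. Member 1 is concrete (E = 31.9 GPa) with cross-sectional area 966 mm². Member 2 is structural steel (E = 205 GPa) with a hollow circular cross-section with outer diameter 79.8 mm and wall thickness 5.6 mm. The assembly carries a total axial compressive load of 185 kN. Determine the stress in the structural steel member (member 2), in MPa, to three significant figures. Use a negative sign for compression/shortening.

A_2 = 1305 mm².
Equal strain + equilibrium ⇒ each member carries load in proportion to AE: A₁E₁ = 30820000 N, A₂E₂ = 267600000 N, ΣAE = 298400000 N.
σ₂ = P·E₂/ΣAE = -185000·205000/298400000 = -127.1 MPa.

-127 MPa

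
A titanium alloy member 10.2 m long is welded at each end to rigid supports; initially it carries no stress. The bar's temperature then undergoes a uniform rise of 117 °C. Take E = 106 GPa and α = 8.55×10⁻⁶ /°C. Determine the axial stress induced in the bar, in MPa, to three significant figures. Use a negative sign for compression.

Free thermal expansion αLΔT = 8.55e-6 · 10200 · 117 = 10.2 mm.
The walls impose strain ε = −(10.2)/10200 = -1.0004e-03; σ = Eε = 106000 · -1.0004e-03 = -106 MPa.

-106 MPa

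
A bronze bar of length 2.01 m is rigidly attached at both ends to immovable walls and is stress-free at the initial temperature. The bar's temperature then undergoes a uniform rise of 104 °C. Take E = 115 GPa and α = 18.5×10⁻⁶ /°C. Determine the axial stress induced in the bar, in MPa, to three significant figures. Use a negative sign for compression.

-221 MPa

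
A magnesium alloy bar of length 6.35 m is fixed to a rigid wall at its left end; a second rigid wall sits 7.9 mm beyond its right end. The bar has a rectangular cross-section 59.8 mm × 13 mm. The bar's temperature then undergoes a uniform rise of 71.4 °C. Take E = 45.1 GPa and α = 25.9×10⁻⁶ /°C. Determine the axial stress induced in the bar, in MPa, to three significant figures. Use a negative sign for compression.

Free thermal expansion αLΔT = 25.9e-6 · 6350 · 71.4 = 11.74 mm.
The walls engage after the gap closes; constrained expansion = 11.74 − 7.9 = 3.843 mm.
The walls impose strain ε = −(3.843)/6350 = -6.0517e-04; σ = Eε = 45100 · -6.0517e-04 = -27.29 MPa.

-27.3 MPa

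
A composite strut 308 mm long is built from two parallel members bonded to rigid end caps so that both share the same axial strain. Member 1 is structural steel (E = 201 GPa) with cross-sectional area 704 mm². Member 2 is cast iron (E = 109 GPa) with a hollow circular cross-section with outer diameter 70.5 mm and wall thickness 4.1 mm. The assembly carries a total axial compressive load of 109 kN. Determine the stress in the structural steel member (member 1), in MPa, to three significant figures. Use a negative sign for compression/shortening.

A_2 = 855.3 mm².
Equal strain + equilibrium ⇒ each member carries load in proportion to AE: A₁E₁ = 141500000 N, A₂E₂ = 93220000 N, ΣAE = 234700000 N.
σ₁ = P·E₁/ΣAE = -109000·201000/234700000 = -93.34 MPa.

-93.3 MPa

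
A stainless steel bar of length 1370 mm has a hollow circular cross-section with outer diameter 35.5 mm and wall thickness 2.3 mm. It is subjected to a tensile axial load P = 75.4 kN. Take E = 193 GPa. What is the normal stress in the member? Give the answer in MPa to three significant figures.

A = 239.9 mm².
σ = N/A = 75400/239.9 = 314.3 MPa.

314 MPa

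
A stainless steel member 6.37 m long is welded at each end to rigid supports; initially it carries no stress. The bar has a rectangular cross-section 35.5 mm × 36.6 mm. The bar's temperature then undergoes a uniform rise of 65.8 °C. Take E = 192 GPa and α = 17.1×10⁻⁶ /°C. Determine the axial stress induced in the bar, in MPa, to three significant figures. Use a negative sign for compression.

-216 MPa

Free thermal expansion αLΔT = 17.1e-6 · 6370 · 65.8 = 7.167 mm.
The walls impose strain ε = −(7.167)/6370 = -1.1252e-03; σ = Eε = 192000 · -1.1252e-03 = -216 MPa.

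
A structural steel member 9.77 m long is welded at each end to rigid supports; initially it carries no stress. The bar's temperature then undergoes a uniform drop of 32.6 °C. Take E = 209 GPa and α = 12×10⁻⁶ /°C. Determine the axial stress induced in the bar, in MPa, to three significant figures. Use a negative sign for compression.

Free thermal expansion αLΔT = 12e-6 · 9770 · -32.6 = -3.822 mm.
The walls impose strain ε = −(-3.822)/9770 = 3.9120e-04; σ = Eε = 209000 · 3.9120e-04 = 81.76 MPa.

81.8 MPa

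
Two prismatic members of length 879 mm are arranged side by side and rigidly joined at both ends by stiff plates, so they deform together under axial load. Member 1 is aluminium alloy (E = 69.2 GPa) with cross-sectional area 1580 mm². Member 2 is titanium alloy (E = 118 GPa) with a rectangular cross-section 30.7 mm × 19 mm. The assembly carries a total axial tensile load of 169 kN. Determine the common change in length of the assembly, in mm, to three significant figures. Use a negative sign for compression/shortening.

A_2 = 583.3 mm².
Equal strain + equilibrium ⇒ each member carries load in proportion to AE: A₁E₁ = 109300000 N, A₂E₂ = 68830000 N, ΣAE = 178200000 N.
δ = PL/ΣAE = 169000·879/178200000 = 0.8338 mm.

0.834 mm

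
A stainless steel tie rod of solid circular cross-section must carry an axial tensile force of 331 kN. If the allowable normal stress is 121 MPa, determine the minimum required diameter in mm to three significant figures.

59.0 mm

Required area A ≥ P/σ_allow = 331000/121 = 2736 mm².
For a solid circular section, d ≥ √(4A/π) = 59.02 mm.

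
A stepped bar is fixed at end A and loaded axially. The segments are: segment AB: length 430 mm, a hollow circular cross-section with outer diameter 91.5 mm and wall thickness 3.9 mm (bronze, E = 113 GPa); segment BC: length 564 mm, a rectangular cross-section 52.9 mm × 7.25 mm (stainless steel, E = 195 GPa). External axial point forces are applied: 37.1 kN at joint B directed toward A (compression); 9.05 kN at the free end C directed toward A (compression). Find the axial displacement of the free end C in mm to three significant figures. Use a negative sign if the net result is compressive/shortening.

-0.232 mm

Internal axial forces (sectioning from the free end, tension +): N_BC = -9.05 kN, N_AB = -46.15 kN.
A_AB = 1073 mm².
A_BC = 383.5 mm².
δ_AB = -46150·430/(1073·113000) = -0.1636 mm
δ_BC = -9050·564/(383.5·195000) = -0.06825 mm
δ = Σδ_i = -0.2319 mm.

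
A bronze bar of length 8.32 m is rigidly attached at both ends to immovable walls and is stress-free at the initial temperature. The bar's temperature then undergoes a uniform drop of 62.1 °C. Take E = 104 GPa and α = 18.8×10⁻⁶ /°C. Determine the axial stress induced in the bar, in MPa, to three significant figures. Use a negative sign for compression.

121 MPa

Free thermal expansion αLΔT = 18.8e-6 · 8320 · -62.1 = -9.713 mm.
The walls impose strain ε = −(-9.713)/8320 = 1.1675e-03; σ = Eε = 104000 · 1.1675e-03 = 121.4 MPa.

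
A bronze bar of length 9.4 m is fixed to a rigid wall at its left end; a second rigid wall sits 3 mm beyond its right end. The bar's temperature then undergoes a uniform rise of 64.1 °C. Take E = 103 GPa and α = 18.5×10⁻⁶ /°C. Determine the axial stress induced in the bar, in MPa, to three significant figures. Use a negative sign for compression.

-89.3 MPa

Free thermal expansion αLΔT = 18.5e-6 · 9400 · 64.1 = 11.15 mm.
The walls engage after the gap closes; constrained expansion = 11.15 − 3 = 8.147 mm.
The walls impose strain ε = −(8.147)/9400 = -8.6670e-04; σ = Eε = 103000 · -8.6670e-04 = -89.27 MPa.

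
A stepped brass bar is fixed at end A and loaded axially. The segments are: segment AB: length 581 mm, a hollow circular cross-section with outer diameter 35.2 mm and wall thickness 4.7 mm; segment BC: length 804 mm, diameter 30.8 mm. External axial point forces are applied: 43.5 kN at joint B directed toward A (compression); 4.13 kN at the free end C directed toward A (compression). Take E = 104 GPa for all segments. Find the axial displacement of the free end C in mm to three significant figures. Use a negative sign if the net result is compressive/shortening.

-0.634 mm

Internal axial forces (sectioning from the free end, tension +): N_BC = -4.13 kN, N_AB = -47.63 kN.
A_AB = 450.3 mm².
A_BC = 745.1 mm².
δ_AB = -47630·581/(450.3·104000) = -0.5908 mm
δ_BC = -4130·804/(745.1·104000) = -0.04285 mm
δ = Σδ_i = -0.6337 mm.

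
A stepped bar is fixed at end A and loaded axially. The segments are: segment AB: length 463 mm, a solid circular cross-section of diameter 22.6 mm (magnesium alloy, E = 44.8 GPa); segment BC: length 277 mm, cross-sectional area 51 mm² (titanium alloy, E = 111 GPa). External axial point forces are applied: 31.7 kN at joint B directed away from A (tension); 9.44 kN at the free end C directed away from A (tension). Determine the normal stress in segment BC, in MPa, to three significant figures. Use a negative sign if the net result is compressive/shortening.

185 MPa

Internal axial forces (sectioning from the free end, tension +): N_BC = 9.44 kN, N_AB = 41.14 kN.
σ_BC = N_BC/A_BC = 9440/51 = 185.1 MPa.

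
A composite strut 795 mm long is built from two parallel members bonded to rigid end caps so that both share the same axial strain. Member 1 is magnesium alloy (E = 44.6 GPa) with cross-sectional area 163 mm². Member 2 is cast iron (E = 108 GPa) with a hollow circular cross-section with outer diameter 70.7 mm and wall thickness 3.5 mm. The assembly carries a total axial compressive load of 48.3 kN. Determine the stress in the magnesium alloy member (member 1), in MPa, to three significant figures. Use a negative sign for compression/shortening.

-24.7 MPa

A_2 = 738.9 mm².
Equal strain + equilibrium ⇒ each member carries load in proportion to AE: A₁E₁ = 7270000 N, A₂E₂ = 79800000 N, ΣAE = 87070000 N.
σ₁ = P·E₁/ΣAE = -48300·44600/87070000 = -24.74 MPa.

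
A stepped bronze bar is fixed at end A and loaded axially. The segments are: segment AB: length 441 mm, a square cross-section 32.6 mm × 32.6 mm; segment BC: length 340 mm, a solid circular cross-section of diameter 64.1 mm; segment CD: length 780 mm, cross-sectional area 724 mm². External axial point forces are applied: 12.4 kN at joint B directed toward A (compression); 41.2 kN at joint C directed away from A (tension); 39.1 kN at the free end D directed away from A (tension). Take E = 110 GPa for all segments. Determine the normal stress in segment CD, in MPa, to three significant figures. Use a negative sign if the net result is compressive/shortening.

Internal axial forces (sectioning from the free end, tension +): N_CD = 39.1 kN, N_BC = 80.3 kN, N_AB = 67.9 kN.
σ_CD = N_CD/A_CD = 39100/724 = 54.01 MPa.

54.0 MPa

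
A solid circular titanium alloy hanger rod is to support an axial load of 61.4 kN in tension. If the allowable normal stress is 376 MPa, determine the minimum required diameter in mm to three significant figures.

Required area A ≥ P/σ_allow = 61400/376 = 163.3 mm².
For a solid circular section, d ≥ √(4A/π) = 14.42 mm.

14.4 mm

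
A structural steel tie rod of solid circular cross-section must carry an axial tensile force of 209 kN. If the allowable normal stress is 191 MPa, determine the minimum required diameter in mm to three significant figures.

Required area A ≥ P/σ_allow = 209000/191 = 1094 mm².
For a solid circular section, d ≥ √(4A/π) = 37.33 mm.

37.3 mm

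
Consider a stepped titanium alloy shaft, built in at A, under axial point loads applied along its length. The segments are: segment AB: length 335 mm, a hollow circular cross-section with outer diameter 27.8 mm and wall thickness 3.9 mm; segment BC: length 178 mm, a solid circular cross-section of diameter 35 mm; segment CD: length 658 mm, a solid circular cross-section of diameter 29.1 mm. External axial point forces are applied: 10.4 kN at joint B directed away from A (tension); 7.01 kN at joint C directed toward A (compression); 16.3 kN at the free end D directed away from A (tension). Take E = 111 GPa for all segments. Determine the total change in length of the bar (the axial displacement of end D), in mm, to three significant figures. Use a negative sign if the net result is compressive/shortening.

0.364 mm

Internal axial forces (sectioning from the free end, tension +): N_CD = 16.3 kN, N_BC = 9.29 kN, N_AB = 19.69 kN.
A_AB = 292.8 mm².
A_BC = 962.1 mm².
A_CD = 665.1 mm².
δ_AB = 19690·335/(292.8·111000) = 0.2029 mm
δ_BC = 9290·178/(962.1·111000) = 0.01548 mm
δ_CD = 16300·658/(665.1·111000) = 0.1453 mm
δ = Σδ_i = 0.3637 mm.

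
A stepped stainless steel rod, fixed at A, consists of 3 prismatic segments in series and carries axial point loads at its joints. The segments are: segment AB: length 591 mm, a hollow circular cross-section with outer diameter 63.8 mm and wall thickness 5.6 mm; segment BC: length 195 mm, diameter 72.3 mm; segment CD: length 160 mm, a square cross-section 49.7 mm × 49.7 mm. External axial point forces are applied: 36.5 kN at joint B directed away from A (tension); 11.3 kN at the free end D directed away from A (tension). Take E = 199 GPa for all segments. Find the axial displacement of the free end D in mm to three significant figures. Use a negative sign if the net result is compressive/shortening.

0.145 mm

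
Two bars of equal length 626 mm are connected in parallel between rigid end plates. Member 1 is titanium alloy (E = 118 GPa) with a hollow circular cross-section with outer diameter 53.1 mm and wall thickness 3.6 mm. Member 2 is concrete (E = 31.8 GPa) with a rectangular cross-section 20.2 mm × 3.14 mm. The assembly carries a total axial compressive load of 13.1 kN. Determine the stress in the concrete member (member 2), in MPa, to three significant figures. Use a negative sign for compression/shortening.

-6.12 MPa

A_1 = 559.8 mm².
A_2 = 63.43 mm².
Equal strain + equilibrium ⇒ each member carries load in proportion to AE: A₁E₁ = 66060000 N, A₂E₂ = 2017000 N, ΣAE = 68080000 N.
σ₂ = P·E₂/ΣAE = -13100·31800/68080000 = -6.119 MPa.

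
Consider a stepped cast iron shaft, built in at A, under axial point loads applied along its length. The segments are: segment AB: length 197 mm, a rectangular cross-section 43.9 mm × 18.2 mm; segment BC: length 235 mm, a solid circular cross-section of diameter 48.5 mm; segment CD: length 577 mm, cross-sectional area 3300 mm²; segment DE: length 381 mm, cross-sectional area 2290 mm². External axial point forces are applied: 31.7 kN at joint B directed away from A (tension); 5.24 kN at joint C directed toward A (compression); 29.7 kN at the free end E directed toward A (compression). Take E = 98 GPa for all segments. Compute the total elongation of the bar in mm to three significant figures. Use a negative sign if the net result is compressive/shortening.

-0.157 mm

Internal axial forces (sectioning from the free end, tension +): N_DE = -29.7 kN, N_CD = -29.7 kN, N_BC = -34.94 kN, N_AB = -3.24 kN.
A_AB = 799 mm².
A_BC = 1847 mm².
δ_AB = -3240·197/(799·98000) = -0.008152 mm
δ_BC = -34940·235/(1847·98000) = -0.04535 mm
δ_CD = -29700·577/(3300·98000) = -0.05299 mm
δ_DE = -29700·381/(2290·98000) = -0.05042 mm
δ = Σδ_i = -0.1569 mm.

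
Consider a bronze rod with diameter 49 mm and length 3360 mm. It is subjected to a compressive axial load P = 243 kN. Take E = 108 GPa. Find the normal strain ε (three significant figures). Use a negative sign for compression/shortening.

A = 1886 mm².
σ = N/A = -128.9 MPa; ε = σ/E = -128.9/108000 = -1.193e-03.

-0.00119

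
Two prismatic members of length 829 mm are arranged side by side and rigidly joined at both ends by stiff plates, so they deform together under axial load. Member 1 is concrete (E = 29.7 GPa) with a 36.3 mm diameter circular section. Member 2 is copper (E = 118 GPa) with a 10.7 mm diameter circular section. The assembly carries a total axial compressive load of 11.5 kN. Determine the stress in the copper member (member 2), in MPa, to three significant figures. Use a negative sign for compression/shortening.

A_1 = 1035 mm².
A_2 = 89.92 mm².
Equal strain + equilibrium ⇒ each member carries load in proportion to AE: A₁E₁ = 30740000 N, A₂E₂ = 10610000 N, ΣAE = 41350000 N.
σ₂ = P·E₂/ΣAE = -11500·118000/41350000 = -32.82 MPa.

-32.8 MPa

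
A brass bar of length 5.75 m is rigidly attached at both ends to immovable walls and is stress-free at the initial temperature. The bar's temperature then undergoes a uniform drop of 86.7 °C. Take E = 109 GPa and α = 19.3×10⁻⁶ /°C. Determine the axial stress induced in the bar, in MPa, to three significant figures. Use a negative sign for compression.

182 MPa

Free thermal expansion αLΔT = 19.3e-6 · 5750 · -86.7 = -9.622 mm.
The walls impose strain ε = −(-9.622)/5750 = 1.6733e-03; σ = Eε = 109000 · 1.6733e-03 = 182.4 MPa.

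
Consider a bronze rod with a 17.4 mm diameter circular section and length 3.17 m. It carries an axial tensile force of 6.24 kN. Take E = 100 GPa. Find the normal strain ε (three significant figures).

A = 237.8 mm².
σ = N/A = 26.24 MPa; ε = σ/E = 26.24/100000 = 2.624e-04.

2.62e-04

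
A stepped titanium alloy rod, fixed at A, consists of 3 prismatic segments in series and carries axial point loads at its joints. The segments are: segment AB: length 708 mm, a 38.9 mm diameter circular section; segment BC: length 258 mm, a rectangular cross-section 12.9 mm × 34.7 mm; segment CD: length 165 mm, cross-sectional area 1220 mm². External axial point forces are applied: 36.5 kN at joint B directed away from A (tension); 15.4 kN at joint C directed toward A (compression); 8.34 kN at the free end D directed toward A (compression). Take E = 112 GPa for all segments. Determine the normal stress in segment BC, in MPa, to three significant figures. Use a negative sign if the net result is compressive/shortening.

Internal axial forces (sectioning from the free end, tension +): N_CD = -8.34 kN, N_BC = -23.74 kN, N_AB = 12.76 kN.
A_BC = 447.6 mm².
σ_BC = N_BC/A_BC = -23740/447.6 = -53.03 MPa.

-53.0 MPa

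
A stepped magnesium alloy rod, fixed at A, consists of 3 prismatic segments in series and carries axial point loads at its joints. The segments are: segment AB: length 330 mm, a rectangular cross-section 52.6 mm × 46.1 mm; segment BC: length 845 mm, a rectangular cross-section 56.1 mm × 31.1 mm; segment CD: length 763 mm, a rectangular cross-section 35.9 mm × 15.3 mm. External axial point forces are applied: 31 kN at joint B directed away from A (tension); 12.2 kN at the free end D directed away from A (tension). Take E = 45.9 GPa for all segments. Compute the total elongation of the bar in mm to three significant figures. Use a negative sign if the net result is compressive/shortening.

Internal axial forces (sectioning from the free end, tension +): N_CD = 12.2 kN, N_BC = 12.2 kN, N_AB = 43.2 kN.
A_AB = 2425 mm².
A_BC = 1745 mm².
A_CD = 549.3 mm².
δ_AB = 43200·330/(2425·45900) = 0.1281 mm
δ_BC = 12200·845/(1745·45900) = 0.1287 mm
δ_CD = 12200·763/(549.3·45900) = 0.3692 mm
δ = Σδ_i = 0.626 mm.

0.626 mm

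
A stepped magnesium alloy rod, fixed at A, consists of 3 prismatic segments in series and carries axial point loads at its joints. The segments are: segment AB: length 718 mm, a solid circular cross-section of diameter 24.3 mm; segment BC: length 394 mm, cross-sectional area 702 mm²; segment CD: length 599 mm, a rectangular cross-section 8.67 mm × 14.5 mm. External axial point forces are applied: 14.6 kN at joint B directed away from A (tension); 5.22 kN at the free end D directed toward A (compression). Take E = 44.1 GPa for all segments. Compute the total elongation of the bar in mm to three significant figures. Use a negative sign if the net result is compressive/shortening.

-0.301 mm

Internal axial forces (sectioning from the free end, tension +): N_CD = -5.22 kN, N_BC = -5.22 kN, N_AB = 9.38 kN.
A_AB = 463.8 mm².
A_CD = 125.7 mm².
δ_AB = 9380·718/(463.8·44100) = 0.3293 mm
δ_BC = -5220·394/(702·44100) = -0.06643 mm
δ_CD = -5220·599/(125.7·44100) = -0.564 mm
δ = Σδ_i = -0.3011 mm.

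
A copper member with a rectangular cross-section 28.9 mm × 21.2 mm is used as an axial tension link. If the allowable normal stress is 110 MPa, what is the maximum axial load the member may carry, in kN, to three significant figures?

67.4 kN

A = 612.7 mm².
P_max = σ_allow · A = 110 · 612.7 = 67390 N = 67.39 kN.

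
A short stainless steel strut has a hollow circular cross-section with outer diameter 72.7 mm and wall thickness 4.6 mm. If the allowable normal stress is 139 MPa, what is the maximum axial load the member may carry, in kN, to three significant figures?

137 kN

A = 984.1 mm².
P_max = σ_allow · A = 139 · 984.1 = 136800 N = 136.8 kN.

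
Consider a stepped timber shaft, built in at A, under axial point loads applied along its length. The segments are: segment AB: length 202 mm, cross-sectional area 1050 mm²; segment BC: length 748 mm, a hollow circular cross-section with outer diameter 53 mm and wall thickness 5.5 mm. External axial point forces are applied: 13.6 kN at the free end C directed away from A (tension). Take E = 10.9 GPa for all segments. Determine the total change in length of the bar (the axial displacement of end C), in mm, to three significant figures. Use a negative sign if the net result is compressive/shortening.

Internal axial forces (sectioning from the free end, tension +): N_BC = 13.6 kN, N_AB = 13.6 kN.
A_BC = 820.7 mm².
δ_AB = 13600·202/(1050·10900) = 0.24 mm
δ_BC = 13600·748/(820.7·10900) = 1.137 mm
δ = Σδ_i = 1.377 mm.

1.38 mm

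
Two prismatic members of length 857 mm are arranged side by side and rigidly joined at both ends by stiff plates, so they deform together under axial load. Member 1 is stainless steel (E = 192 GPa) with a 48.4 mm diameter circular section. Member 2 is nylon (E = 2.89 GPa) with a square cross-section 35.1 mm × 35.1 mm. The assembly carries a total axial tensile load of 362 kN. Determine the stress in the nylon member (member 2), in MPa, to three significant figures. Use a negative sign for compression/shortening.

2.93 MPa

A_1 = 1840 mm².
A_2 = 1232 mm².
Equal strain + equilibrium ⇒ each member carries load in proportion to AE: A₁E₁ = 353200000 N, A₂E₂ = 3561000 N, ΣAE = 356800000 N.
σ₂ = P·E₂/ΣAE = 362000·2890/356800000 = 2.932 MPa.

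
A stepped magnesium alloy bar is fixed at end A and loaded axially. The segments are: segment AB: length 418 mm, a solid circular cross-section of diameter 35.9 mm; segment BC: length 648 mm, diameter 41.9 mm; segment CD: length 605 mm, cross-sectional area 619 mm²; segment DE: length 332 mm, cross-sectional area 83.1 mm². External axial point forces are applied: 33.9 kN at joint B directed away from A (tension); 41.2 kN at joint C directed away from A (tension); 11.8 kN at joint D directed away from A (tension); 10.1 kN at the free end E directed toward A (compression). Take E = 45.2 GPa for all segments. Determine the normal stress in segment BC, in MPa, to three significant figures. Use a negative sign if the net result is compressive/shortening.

31.1 MPa

Internal axial forces (sectioning from the free end, tension +): N_DE = -10.1 kN, N_CD = 1.7 kN, N_BC = 42.9 kN, N_AB = 76.8 kN.
A_BC = 1379 mm².
σ_BC = N_BC/A_BC = 42900/1379 = 31.11 MPa.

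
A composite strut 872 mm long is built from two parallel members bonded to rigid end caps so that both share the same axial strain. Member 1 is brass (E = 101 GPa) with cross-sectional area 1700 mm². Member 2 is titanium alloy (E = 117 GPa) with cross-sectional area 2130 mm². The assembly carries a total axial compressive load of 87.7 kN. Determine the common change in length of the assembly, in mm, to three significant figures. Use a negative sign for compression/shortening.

Equal strain + equilibrium ⇒ each member carries load in proportion to AE: A₁E₁ = 171700000 N, A₂E₂ = 249200000 N, ΣAE = 420900000 N.
δ = PL/ΣAE = -87700·872/420900000 = -0.1817 mm.

-0.182 mm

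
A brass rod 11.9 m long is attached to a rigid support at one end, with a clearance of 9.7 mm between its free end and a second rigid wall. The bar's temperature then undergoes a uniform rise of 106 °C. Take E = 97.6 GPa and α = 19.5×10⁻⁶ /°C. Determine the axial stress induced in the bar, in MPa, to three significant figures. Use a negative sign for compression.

Free thermal expansion αLΔT = 19.5e-6 · 11900 · 106 = 24.6 mm.
The walls engage after the gap closes; constrained expansion = 24.6 − 9.7 = 14.9 mm.
The walls impose strain ε = −(14.9)/11900 = -1.2519e-03; σ = Eε = 97600 · -1.2519e-03 = -122.2 MPa.

-122 MPa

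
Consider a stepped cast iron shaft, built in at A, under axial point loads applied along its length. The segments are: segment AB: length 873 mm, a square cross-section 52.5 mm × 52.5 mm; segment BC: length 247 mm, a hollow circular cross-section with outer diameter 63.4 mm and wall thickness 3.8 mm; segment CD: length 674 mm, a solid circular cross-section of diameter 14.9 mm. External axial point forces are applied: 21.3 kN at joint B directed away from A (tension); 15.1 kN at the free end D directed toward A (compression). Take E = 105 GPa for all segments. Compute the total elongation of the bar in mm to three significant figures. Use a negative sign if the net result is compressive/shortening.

-0.587 mm

Internal axial forces (sectioning from the free end, tension +): N_CD = -15.1 kN, N_BC = -15.1 kN, N_AB = 6.2 kN.
A_AB = 2756 mm².
A_BC = 711.5 mm².
A_CD = 174.4 mm².
δ_AB = 6200·873/(2756·105000) = 0.0187 mm
δ_BC = -15100·247/(711.5·105000) = -0.04992 mm
δ_CD = -15100·674/(174.4·105000) = -0.5559 mm
δ = Σδ_i = -0.5871 mm.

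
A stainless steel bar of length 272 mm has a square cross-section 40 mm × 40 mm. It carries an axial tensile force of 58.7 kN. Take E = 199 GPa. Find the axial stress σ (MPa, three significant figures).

A = 1600 mm².
σ = N/A = 58700/1600 = 36.69 MPa.

36.7 MPa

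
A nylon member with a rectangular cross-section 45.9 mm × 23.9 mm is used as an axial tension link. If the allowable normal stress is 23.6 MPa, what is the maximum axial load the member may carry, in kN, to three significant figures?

A = 1097 mm².
P_max = σ_allow · A = 23.6 · 1097 = 25890 N = 25.89 kN.

25.9 kN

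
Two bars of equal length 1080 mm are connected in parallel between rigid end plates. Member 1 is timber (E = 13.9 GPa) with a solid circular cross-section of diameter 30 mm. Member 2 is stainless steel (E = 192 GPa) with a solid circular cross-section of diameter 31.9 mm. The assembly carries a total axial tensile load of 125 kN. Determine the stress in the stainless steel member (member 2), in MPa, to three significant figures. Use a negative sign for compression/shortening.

147 MPa

A_1 = 706.9 mm².
A_2 = 799.2 mm².
Equal strain + equilibrium ⇒ each member carries load in proportion to AE: A₁E₁ = 9825000 N, A₂E₂ = 153500000 N, ΣAE = 163300000 N.
σ₂ = P·E₂/ΣAE = 125000·192000/163300000 = 147 MPa.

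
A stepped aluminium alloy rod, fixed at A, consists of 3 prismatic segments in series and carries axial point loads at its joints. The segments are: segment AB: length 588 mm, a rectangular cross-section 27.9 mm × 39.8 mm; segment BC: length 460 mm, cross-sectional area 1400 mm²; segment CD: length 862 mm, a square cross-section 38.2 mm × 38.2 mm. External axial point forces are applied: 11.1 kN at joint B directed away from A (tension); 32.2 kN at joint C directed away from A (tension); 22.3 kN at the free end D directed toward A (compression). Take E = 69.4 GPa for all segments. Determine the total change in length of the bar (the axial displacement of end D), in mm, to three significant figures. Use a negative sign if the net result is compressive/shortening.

0.0173 mm

Internal axial forces (sectioning from the free end, tension +): N_CD = -22.3 kN, N_BC = 9.9 kN, N_AB = 21 kN.
A_AB = 1110 mm².
A_CD = 1459 mm².
δ_AB = 21000·588/(1110·69400) = 0.1602 mm
δ_BC = 9900·460/(1400·69400) = 0.04687 mm
δ_CD = -22300·862/(1459·69400) = -0.1898 mm
δ = Σδ_i = 0.01729 mm.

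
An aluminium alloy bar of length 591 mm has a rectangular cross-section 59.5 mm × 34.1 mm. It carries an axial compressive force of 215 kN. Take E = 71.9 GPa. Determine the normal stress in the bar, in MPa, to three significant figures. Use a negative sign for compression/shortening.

A = 2029 mm².
σ = N/A = -215000/2029 = -106 MPa.

-106 MPa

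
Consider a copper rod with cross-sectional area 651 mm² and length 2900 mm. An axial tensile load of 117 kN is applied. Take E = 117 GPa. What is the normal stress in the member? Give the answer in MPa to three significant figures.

180 MPa

σ = N/A = 117000/651 = 179.7 MPa.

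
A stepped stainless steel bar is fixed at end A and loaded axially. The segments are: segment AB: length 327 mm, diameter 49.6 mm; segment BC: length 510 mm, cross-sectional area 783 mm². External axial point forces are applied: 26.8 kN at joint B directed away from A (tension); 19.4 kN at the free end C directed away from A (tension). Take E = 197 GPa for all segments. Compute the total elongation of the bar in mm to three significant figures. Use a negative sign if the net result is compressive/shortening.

Internal axial forces (sectioning from the free end, tension +): N_BC = 19.4 kN, N_AB = 46.2 kN.
A_AB = 1932 mm².
δ_AB = 46200·327/(1932·197000) = 0.03969 mm
δ_BC = 19400·510/(783·197000) = 0.06414 mm
δ = Σδ_i = 0.1038 mm.

0.104 mm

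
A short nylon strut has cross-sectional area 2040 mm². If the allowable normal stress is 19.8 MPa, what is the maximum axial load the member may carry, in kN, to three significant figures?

P_max = σ_allow · A = 19.8 · 2040 = 40390 N = 40.39 kN.

40.4 kN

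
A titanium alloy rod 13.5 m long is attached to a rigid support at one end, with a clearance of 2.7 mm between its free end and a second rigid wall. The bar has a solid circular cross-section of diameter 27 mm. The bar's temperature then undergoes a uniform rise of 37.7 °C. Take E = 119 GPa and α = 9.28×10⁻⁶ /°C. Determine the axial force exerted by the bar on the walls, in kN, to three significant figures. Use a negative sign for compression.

-10.2 kN

Free thermal expansion αLΔT = 9.28e-6 · 13500 · 37.7 = 4.723 mm.
The walls engage after the gap closes; constrained expansion = 4.723 − 2.7 = 2.023 mm.
The walls impose strain ε = −(2.023)/13500 = -1.4986e-04; σ = Eε = 119000 · -1.4986e-04 = -17.83 MPa.
Wall reaction R = σ·A = -17.83·572.6 = -10210 N = -10.21 kN.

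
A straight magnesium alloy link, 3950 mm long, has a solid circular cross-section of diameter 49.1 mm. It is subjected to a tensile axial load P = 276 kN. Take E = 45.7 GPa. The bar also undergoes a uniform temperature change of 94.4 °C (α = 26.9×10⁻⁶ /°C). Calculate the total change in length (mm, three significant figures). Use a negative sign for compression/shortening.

22.6 mm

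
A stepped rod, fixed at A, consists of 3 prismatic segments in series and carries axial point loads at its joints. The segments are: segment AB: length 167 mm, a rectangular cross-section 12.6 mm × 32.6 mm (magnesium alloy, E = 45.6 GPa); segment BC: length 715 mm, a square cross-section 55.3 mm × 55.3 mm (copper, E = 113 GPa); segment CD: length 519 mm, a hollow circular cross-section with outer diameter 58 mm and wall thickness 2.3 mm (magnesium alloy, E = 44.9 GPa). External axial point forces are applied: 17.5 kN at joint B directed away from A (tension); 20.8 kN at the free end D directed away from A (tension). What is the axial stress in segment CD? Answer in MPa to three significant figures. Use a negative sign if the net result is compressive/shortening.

51.7 MPa

Internal axial forces (sectioning from the free end, tension +): N_CD = 20.8 kN, N_BC = 20.8 kN, N_AB = 38.3 kN.
A_CD = 402.5 mm².
σ_CD = N_CD/A_CD = 20800/402.5 = 51.68 MPa.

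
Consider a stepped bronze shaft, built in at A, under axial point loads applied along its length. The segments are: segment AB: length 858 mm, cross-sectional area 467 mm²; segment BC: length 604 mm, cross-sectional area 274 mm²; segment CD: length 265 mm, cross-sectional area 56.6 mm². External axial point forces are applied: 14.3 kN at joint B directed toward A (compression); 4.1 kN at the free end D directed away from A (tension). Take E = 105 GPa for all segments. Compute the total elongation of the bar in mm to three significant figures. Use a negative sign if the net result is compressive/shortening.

0.0904 mm

Internal axial forces (sectioning from the free end, tension +): N_CD = 4.1 kN, N_BC = 4.1 kN, N_AB = -10.2 kN.
δ_AB = -10200·858/(467·105000) = -0.1785 mm
δ_BC = 4100·604/(274·105000) = 0.08608 mm
δ_CD = 4100·265/(56.6·105000) = 0.1828 mm
δ = Σδ_i = 0.09042 mm.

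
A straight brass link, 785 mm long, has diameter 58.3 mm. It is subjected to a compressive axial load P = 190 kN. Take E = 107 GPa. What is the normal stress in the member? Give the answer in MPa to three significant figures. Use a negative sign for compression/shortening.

-71.2 MPa

A = 2669 mm².
σ = N/A = -190000/2669 = -71.17 MPa.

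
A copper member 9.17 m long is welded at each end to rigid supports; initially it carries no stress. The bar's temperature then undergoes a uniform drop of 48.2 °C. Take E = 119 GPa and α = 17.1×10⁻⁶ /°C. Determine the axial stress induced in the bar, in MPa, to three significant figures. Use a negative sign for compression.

Free thermal expansion αLΔT = 17.1e-6 · 9170 · -48.2 = -7.558 mm.
The walls impose strain ε = −(-7.558)/9170 = 8.2422e-04; σ = Eε = 119000 · 8.2422e-04 = 98.08 MPa.

98.1 MPa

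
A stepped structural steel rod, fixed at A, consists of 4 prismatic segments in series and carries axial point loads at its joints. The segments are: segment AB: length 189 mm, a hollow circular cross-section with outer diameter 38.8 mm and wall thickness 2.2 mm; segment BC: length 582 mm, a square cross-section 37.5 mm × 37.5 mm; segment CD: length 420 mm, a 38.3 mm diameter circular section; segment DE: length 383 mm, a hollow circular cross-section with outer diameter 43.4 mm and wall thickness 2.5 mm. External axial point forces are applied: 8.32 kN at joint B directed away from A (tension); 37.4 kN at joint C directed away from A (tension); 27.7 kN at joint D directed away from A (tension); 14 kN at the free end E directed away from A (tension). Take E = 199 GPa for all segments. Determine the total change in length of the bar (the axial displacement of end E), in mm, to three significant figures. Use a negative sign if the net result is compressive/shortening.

Internal axial forces (sectioning from the free end, tension +): N_DE = 14 kN, N_CD = 41.7 kN, N_BC = 79.1 kN, N_AB = 87.42 kN.
A_AB = 253 mm².
A_BC = 1406 mm².
A_CD = 1152 mm².
A_DE = 321.2 mm².
δ_AB = 87420·189/(253·199000) = 0.3282 mm
δ_BC = 79100·582/(1406·199000) = 0.1645 mm
δ_CD = 41700·420/(1152·199000) = 0.07639 mm
δ_DE = 14000·383/(321.2·199000) = 0.08388 mm
δ = Σδ_i = 0.653 mm.

0.653 mm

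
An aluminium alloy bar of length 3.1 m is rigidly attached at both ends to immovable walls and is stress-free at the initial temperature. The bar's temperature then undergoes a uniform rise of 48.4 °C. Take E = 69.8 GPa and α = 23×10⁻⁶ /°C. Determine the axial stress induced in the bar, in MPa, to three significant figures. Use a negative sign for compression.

-77.7 MPa

Free thermal expansion αLΔT = 23e-6 · 3100 · 48.4 = 3.451 mm.
The walls impose strain ε = −(3.451)/3100 = -1.1132e-03; σ = Eε = 69800 · -1.1132e-03 = -77.7 MPa.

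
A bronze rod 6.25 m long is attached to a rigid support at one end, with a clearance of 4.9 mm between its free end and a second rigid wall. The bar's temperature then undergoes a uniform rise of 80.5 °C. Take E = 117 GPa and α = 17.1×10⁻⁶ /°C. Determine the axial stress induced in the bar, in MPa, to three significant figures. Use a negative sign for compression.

-69.3 MPa

Free thermal expansion αLΔT = 17.1e-6 · 6250 · 80.5 = 8.603 mm.
The walls engage after the gap closes; constrained expansion = 8.603 − 4.9 = 3.703 mm.
The walls impose strain ε = −(3.703)/6250 = -5.9255e-04; σ = Eε = 117000 · -5.9255e-04 = -69.33 MPa.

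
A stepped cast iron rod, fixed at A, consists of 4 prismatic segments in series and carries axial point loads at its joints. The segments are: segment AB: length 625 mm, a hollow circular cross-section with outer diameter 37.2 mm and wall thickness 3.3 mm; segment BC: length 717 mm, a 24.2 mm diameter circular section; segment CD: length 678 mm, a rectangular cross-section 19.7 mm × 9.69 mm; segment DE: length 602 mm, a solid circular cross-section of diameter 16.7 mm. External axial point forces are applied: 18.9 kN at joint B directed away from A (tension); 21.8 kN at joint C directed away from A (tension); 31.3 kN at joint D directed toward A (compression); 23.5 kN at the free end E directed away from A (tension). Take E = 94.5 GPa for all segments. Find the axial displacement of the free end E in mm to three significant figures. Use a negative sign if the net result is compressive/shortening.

Internal axial forces (sectioning from the free end, tension +): N_DE = 23.5 kN, N_CD = -7.8 kN, N_BC = 14 kN, N_AB = 32.9 kN.
A_AB = 351.4 mm².
A_BC = 460 mm².
A_CD = 190.9 mm².
A_DE = 219 mm².
δ_AB = 32900·625/(351.4·94500) = 0.6191 mm
δ_BC = 14000·717/(460·94500) = 0.2309 mm
δ_CD = -7800·678/(190.9·94500) = -0.2932 mm
δ_DE = 23500·602/(219·94500) = 0.6835 mm
δ = Σδ_i = 1.24 mm.

1.24 mm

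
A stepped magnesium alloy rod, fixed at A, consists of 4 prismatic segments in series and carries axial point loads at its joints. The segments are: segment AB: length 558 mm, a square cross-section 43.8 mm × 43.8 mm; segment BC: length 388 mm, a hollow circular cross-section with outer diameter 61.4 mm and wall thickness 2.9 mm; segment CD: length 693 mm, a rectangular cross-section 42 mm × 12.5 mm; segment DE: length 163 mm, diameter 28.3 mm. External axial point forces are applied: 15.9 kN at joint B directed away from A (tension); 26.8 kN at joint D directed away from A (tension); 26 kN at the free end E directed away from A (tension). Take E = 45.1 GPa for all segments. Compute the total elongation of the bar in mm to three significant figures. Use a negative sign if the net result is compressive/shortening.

Internal axial forces (sectioning from the free end, tension +): N_DE = 26 kN, N_CD = 52.8 kN, N_BC = 52.8 kN, N_AB = 68.7 kN.
A_AB = 1918 mm².
A_BC = 533 mm².
A_CD = 525 mm².
A_DE = 629 mm².
δ_AB = 68700·558/(1918·45100) = 0.4431 mm
δ_BC = 52800·388/(533·45100) = 0.8523 mm
δ_CD = 52800·693/(525·45100) = 1.545 mm
δ_DE = 26000·163/(629·45100) = 0.1494 mm
δ = Σδ_i = 2.99 mm.

2.99 mm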